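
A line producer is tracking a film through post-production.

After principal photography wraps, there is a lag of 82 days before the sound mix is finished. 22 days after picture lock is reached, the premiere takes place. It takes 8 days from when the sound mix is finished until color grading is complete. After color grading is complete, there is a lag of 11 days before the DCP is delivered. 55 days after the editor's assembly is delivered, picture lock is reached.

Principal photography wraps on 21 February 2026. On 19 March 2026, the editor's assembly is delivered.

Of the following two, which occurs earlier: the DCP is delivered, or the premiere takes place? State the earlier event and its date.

The DCP is delivered — 2 June 2026

Principal photography wraps: Feb 21, 2026.
The sound mix is finished: Feb 21, 2026 + 82 days = May 14, 2026.
Color grading is complete: May 14, 2026 + 8 days = May 22, 2026.
The DCP is delivered: May 22, 2026 + 11 days = Jun 2, 2026.
The editor's assembly is delivered: Mar 19, 2026.
Picture lock is reached: Mar 19, 2026 + 55 days = May 13, 2026.
The premiere takes place: May 13, 2026 + 22 days = Jun 4, 2026.
Comparing: the DCP is delivered on Jun 2, 2026 vs the premiere takes place on Jun 4, 2026. Earlier: the DCP is delivered.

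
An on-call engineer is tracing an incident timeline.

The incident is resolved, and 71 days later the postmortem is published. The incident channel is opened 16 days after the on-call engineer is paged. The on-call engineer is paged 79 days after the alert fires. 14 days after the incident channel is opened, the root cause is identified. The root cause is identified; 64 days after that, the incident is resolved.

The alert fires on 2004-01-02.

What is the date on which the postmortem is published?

The alert fires: Jan 2, 2004.
The on-call engineer is paged: Jan 2, 2004 + 79 days = Mar 21, 2004.
The incident channel is opened: Mar 21, 2004 + 16 days = Apr 6, 2004.
The root cause is identified: Apr 6, 2004 + 14 days = Apr 20, 2004.
The incident is resolved: Apr 20, 2004 + 64 days = Jun 23, 2004.
The postmortem is published: Jun 23, 2004 + 71 days = Sep 2, 2004.

2004-09-02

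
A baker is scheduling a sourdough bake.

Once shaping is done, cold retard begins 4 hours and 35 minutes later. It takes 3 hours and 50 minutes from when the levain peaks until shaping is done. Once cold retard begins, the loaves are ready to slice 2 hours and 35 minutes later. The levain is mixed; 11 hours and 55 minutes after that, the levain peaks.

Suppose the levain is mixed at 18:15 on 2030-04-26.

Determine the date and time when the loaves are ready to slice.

The levain is mixed: 18:15 Apr 26, 2030.
The levain peaks: 18:15 Apr 26, 2030 + 11h55m = 06:10 Apr 27, 2030.
Shaping is done: 06:10 Apr 27, 2030 + 3h50m = 10:00 Apr 27, 2030.
Cold retard begins: 10:00 Apr 27, 2030 + 4h35m = 14:35 Apr 27, 2030.
The loaves are ready to slice: 14:35 Apr 27, 2030 + 2h35m = 17:10 Apr 27, 2030.

17:10 on 2030-04-27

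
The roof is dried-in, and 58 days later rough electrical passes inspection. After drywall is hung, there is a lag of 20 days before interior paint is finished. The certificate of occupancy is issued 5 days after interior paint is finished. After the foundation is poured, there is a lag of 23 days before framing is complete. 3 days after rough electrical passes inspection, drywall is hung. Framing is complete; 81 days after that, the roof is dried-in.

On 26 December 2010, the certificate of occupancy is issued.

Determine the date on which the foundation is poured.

The certificate of occupancy is issued: Dec 26, 2010.
Interior paint is finished: Dec 26, 2010 − 5 days = Dec 21, 2010.
Drywall is hung: Dec 21, 2010 − 20 days = Dec 1, 2010.
Rough electrical passes inspection: Dec 1, 2010 − 3 days = Nov 28, 2010.
The roof is dried-in: Nov 28, 2010 − 58 days = Oct 1, 2010.
Framing is complete: Oct 1, 2010 − 81 days = Jul 12, 2010.
The foundation is poured: Jul 12, 2010 − 23 days = Jun 19, 2010.

19 June 2010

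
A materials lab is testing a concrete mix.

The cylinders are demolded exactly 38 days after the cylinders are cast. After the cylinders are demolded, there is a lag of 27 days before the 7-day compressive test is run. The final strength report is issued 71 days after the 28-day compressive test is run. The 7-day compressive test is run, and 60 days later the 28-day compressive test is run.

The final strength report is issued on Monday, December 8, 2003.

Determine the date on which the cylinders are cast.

Monday, May 26, 2003

The final strength report is issued: Dec 8, 2003.
The 28-day compressive test is run: Dec 8, 2003 − 71 days = Sep 28, 2003.
The 7-day compressive test is run: Sep 28, 2003 − 60 days = Jul 30, 2003.
The cylinders are demolded: Jul 30, 2003 − 27 days = Jul 3, 2003.
The cylinders are cast: Jul 3, 2003 − 38 days = May 26, 2003.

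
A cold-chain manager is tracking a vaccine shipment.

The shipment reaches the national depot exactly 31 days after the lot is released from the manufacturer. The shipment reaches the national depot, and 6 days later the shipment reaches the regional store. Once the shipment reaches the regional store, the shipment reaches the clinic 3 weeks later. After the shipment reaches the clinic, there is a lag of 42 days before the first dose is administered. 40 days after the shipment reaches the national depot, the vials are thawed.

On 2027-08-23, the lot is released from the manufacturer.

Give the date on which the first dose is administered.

The lot is released from the manufacturer: Aug 23, 2027.
The shipment reaches the national depot: Aug 23, 2027 + 31 days = Sep 23, 2027.
The shipment reaches the regional store: Sep 23, 2027 + 6 days = Sep 29, 2027.
The shipment reaches the clinic: Sep 29, 2027 + 3 weeks = Oct 20, 2027.
The first dose is administered: Oct 20, 2027 + 42 days = Dec 1, 2027.

2027-12-01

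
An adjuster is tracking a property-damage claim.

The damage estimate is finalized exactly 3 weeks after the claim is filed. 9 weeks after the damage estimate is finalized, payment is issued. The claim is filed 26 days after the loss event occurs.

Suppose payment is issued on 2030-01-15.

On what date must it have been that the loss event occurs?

2029-09-27

Payment is issued: Jan 15, 2030.
The damage estimate is finalized: Jan 15, 2030 − 9 weeks = Nov 13, 2029.
The claim is filed: Nov 13, 2029 − 3 weeks = Oct 23, 2029.
The loss event occurs: Oct 23, 2029 − 26 days = Sep 27, 2029.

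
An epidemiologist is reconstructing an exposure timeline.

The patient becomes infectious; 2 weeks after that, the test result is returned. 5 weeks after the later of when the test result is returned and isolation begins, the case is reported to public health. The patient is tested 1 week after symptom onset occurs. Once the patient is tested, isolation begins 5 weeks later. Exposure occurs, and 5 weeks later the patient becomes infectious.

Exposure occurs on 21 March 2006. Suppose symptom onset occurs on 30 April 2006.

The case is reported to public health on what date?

16 July 2006

Exposure occurs: Mar 21, 2006.
The patient becomes infectious: Mar 21, 2006 + 5 weeks = Apr 25, 2006.
The test result is returned: Apr 25, 2006 + 2 weeks = May 9, 2006.
Symptom onset occurs: Apr 30, 2006.
The patient is tested: Apr 30, 2006 + 1 week = May 7, 2006.
Isolation begins: May 7, 2006 + 5 weeks = Jun 11, 2006.
Both prerequisites met — the test result is returned (May 9, 2006), isolation begins (Jun 11, 2006); the later is Jun 11, 2006.
The case is reported to public health: Jun 11, 2006 + 5 weeks = Jul 16, 2006.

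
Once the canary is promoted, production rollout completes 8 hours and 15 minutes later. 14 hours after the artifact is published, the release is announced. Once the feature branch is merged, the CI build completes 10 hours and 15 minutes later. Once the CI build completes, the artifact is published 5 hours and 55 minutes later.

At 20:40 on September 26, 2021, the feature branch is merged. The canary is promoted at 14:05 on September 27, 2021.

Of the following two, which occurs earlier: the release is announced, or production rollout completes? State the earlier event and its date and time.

The feature branch is merged: 20:40 Sep 26, 2021.
The CI build completes: 20:40 Sep 26, 2021 + 10h15m = 06:55 Sep 27, 2021.
The artifact is published: 06:55 Sep 27, 2021 + 5h55m = 12:50 Sep 27, 2021.
The release is announced: 12:50 Sep 27, 2021 + 14h = 02:50 Sep 28, 2021.
The canary is promoted: 14:05 Sep 27, 2021.
Production rollout completes: 14:05 Sep 27, 2021 + 8h15m = 22:20 Sep 27, 2021.
Comparing: the release is announced at 02:50 Sep 28, 2021 vs production rollout completes at 22:20 Sep 27, 2021. Earlier: production rollout completes.

Production rollout completes — 22:20 on September 27, 2021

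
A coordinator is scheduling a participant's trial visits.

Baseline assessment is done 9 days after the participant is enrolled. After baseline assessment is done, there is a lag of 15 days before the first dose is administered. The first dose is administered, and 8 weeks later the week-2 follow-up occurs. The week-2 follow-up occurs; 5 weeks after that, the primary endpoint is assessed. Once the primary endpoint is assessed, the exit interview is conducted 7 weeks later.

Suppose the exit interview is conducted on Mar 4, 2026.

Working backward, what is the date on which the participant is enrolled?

Sep 21, 2025

The exit interview is conducted: Mar 4, 2026.
The primary endpoint is assessed: Mar 4, 2026 − 7 weeks = Jan 14, 2026.
The week-2 follow-up occurs: Jan 14, 2026 − 5 weeks = Dec 10, 2025.
The first dose is administered: Dec 10, 2025 − 8 weeks = Oct 15, 2025.
Baseline assessment is done: Oct 15, 2025 − 15 days = Sep 30, 2025.
The participant is enrolled: Sep 30, 2025 − 9 days = Sep 21, 2025.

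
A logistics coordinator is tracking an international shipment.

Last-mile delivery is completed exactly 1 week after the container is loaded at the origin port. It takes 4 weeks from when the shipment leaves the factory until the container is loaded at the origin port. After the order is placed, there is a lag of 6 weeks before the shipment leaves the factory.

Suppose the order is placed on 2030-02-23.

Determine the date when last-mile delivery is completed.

The order is placed: Feb 23, 2030.
The shipment leaves the factory: Feb 23, 2030 + 6 weeks = Apr 6, 2030.
The container is loaded at the origin port: Apr 6, 2030 + 4 weeks = May 4, 2030.
Last-mile delivery is completed: May 4, 2030 + 1 week = May 11, 2030.

2030-05-11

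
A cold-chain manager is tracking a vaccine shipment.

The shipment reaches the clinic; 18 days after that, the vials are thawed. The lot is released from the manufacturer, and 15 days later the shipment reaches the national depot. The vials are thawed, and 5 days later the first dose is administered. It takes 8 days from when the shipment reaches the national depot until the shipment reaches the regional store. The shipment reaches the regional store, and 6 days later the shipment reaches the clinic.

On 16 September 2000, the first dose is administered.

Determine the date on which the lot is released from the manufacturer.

26 July 2000

The first dose is administered: Sep 16, 2000.
The vials are thawed: Sep 16, 2000 − 5 days = Sep 11, 2000.
The shipment reaches the clinic: Sep 11, 2000 − 18 days = Aug 24, 2000.
The shipment reaches the regional store: Aug 24, 2000 − 6 days = Aug 18, 2000.
The shipment reaches the national depot: Aug 18, 2000 − 8 days = Aug 10, 2000.
The lot is released from the manufacturer: Aug 10, 2000 − 15 days = Jul 26, 2000.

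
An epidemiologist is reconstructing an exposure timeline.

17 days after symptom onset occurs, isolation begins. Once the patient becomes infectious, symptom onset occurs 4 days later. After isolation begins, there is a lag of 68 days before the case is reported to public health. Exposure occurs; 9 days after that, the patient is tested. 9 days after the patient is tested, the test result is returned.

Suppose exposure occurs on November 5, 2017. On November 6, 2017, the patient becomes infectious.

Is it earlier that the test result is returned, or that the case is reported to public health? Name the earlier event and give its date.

The test result is returned — November 23, 2017

Exposure occurs: Nov 5, 2017.
The patient is tested: Nov 5, 2017 + 9 days = Nov 14, 2017.
The test result is returned: Nov 14, 2017 + 9 days = Nov 23, 2017.
The patient becomes infectious: Nov 6, 2017.
Symptom onset occurs: Nov 6, 2017 + 4 days = Nov 10, 2017.
Isolation begins: Nov 10, 2017 + 17 days = Nov 27, 2017.
The case is reported to public health: Nov 27, 2017 + 68 days = Feb 3, 2018.
Comparing: the test result is returned on Nov 23, 2017 vs the case is reported to public health on Feb 3, 2018. Earlier: the test result is returned.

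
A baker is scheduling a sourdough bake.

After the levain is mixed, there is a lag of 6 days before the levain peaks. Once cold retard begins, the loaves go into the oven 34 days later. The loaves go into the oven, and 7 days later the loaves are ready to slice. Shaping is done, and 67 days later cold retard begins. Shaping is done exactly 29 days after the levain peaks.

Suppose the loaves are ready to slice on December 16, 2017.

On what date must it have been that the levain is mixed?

The loaves are ready to slice: Dec 16, 2017.
The loaves go into the oven: Dec 16, 2017 − 7 days = Dec 9, 2017.
Cold retard begins: Dec 9, 2017 − 34 days = Nov 5, 2017.
Shaping is done: Nov 5, 2017 − 67 days = Aug 30, 2017.
The levain peaks: Aug 30, 2017 − 29 days = Aug 1, 2017.
The levain is mixed: Aug 1, 2017 − 6 days = Jul 26, 2017.

July 26, 2017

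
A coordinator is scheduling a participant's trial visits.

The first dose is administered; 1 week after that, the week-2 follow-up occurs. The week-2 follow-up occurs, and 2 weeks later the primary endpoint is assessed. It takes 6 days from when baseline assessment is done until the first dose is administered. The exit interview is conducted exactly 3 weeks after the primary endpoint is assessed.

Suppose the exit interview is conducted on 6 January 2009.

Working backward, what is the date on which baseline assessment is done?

The exit interview is conducted: Jan 6, 2009.
The primary endpoint is assessed: Jan 6, 2009 − 3 weeks = Dec 16, 2008.
The week-2 follow-up occurs: Dec 16, 2008 − 2 weeks = Dec 2, 2008.
The first dose is administered: Dec 2, 2008 − 1 week = Nov 25, 2008.
Baseline assessment is done: Nov 25, 2008 − 6 days = Nov 19, 2008.

19 November 2008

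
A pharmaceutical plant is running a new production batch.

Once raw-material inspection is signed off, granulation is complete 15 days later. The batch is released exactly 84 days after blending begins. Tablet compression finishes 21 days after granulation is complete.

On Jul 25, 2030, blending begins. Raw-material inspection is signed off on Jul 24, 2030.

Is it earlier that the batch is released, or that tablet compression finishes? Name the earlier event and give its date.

Blending begins: Jul 25, 2030.
The batch is released: Jul 25, 2030 + 84 days = Oct 17, 2030.
Raw-material inspection is signed off: Jul 24, 2030.
Granulation is complete: Jul 24, 2030 + 15 days = Aug 8, 2030.
Tablet compression finishes: Aug 8, 2030 + 21 days = Aug 29, 2030.
Comparing: the batch is released on Oct 17, 2030 vs tablet compression finishes on Aug 29, 2030. Earlier: tablet compression finishes.

Tablet compression finishes — Aug 29, 2030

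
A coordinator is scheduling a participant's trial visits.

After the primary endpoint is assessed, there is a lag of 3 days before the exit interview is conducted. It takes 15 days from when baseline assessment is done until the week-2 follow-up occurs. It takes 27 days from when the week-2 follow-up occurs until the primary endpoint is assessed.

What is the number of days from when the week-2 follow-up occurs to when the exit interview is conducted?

Causal path: the week-2 follow-up occurs → the primary endpoint is assessed → the exit interview is conducted.
Total delay along the path: 27 + 3 = 30 days.

30 days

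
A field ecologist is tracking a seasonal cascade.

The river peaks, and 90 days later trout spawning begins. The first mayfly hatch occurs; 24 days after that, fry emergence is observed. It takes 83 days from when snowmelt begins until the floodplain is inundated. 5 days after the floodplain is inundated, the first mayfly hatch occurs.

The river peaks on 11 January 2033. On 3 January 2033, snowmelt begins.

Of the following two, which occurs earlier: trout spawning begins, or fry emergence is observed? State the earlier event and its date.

Trout spawning begins — 11 April 2033

The river peaks: Jan 11, 2033.
Trout spawning begins: Jan 11, 2033 + 90 days = Apr 11, 2033.
Snowmelt begins: Jan 3, 2033.
The floodplain is inundated: Jan 3, 2033 + 83 days = Mar 27, 2033.
The first mayfly hatch occurs: Mar 27, 2033 + 5 days = Apr 1, 2033.
Fry emergence is observed: Apr 1, 2033 + 24 days = Apr 25, 2033.
Comparing: trout spawning begins on Apr 11, 2033 vs fry emergence is observed on Apr 25, 2033. Earlier: trout spawning begins.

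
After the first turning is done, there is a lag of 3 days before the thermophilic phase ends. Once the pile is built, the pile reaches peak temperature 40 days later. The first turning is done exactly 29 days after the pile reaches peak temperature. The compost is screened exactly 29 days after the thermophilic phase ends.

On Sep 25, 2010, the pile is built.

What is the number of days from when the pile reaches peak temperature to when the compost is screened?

Causal path: the pile reaches peak temperature → the first turning is done → the thermophilic phase ends → the compost is screened.
Total delay along the path: 29 + 3 + 29 = 61 days.

61 days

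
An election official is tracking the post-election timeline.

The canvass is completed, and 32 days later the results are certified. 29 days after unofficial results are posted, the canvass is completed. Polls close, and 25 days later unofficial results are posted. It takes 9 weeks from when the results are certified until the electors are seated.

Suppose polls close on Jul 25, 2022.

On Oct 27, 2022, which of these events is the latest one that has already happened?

Polls close: Jul 25, 2022.
Unofficial results are posted: Jul 25, 2022 + 25 days = Aug 19, 2022.
The canvass is completed: Aug 19, 2022 + 29 days = Sep 17, 2022.
The results are certified: Sep 17, 2022 + 32 days = Oct 19, 2022.
The electors are seated: Oct 19, 2022 + 9 weeks = Dec 21, 2022.
Oct 27, 2022 falls between when the results are certified (Oct 19, 2022) and when the electors are seated (Dec 21, 2022).

The results are certified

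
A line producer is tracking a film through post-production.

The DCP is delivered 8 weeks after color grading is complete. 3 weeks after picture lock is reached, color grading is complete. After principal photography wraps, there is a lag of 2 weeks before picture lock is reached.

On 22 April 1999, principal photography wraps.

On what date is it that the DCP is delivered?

Principal photography wraps: Apr 22, 1999.
Picture lock is reached: Apr 22, 1999 + 2 weeks = May 6, 1999.
Color grading is complete: May 6, 1999 + 3 weeks = May 27, 1999.
The DCP is delivered: May 27, 1999 + 8 weeks = Jul 22, 1999.

22 July 1999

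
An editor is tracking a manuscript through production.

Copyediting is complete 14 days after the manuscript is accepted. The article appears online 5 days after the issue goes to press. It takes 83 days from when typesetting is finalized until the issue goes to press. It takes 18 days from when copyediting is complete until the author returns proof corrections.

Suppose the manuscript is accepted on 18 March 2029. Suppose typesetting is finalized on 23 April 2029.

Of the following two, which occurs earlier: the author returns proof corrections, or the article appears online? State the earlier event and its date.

The manuscript is accepted: Mar 18, 2029.
Copyediting is complete: Mar 18, 2029 + 14 days = Apr 1, 2029.
The author returns proof corrections: Apr 1, 2029 + 18 days = Apr 19, 2029.
Typesetting is finalized: Apr 23, 2029.
The issue goes to press: Apr 23, 2029 + 83 days = Jul 15, 2029.
The article appears online: Jul 15, 2029 + 5 days = Jul 20, 2029.
Comparing: the author returns proof corrections on Apr 19, 2029 vs the article appears online on Jul 20, 2029. Earlier: the author returns proof corrections.

The author returns proof corrections — 19 April 2029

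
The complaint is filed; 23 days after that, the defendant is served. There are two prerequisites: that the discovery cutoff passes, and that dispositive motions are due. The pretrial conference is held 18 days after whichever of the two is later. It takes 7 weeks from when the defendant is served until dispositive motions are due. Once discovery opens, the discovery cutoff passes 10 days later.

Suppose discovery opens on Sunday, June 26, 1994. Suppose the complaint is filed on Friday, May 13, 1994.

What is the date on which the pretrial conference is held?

Discovery opens: Jun 26, 1994.
The discovery cutoff passes: Jun 26, 1994 + 10 days = Jul 6, 1994.
The complaint is filed: May 13, 1994.
The defendant is served: May 13, 1994 + 23 days = Jun 5, 1994.
Dispositive motions are due: Jun 5, 1994 + 7 weeks = Jul 24, 1994.
Both prerequisites met — the discovery cutoff passes (Jul 6, 1994), dispositive motions are due (Jul 24, 1994); the later is Jul 24, 1994.
The pretrial conference is held: Jul 24, 1994 + 18 days = Aug 11, 1994.

Thursday, August 11, 1994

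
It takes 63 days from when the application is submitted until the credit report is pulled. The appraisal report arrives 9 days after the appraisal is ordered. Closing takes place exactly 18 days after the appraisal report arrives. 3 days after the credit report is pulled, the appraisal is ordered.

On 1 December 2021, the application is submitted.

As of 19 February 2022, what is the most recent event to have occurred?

The appraisal report arrives

The application is submitted: Dec 1, 2021.
The credit report is pulled: Dec 1, 2021 + 63 days = Feb 2, 2022.
The appraisal is ordered: Feb 2, 2022 + 3 days = Feb 5, 2022.
The appraisal report arrives: Feb 5, 2022 + 9 days = Feb 14, 2022.
Closing takes place: Feb 14, 2022 + 18 days = Mar 4, 2022.
Feb 19, 2022 falls between when the appraisal report arrives (Feb 14, 2022) and when closing takes place (Mar 4, 2022).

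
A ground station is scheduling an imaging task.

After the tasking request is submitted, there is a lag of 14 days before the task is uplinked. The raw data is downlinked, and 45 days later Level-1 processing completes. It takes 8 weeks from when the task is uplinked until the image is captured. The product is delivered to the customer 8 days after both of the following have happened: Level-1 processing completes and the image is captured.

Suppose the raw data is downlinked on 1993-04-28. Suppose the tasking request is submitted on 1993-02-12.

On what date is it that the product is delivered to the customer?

1993-06-20

The raw data is downlinked: Apr 28, 1993.
Level-1 processing completes: Apr 28, 1993 + 45 days = Jun 12, 1993.
The tasking request is submitted: Feb 12, 1993.
The task is uplinked: Feb 12, 1993 + 14 days = Feb 26, 1993.
The image is captured: Feb 26, 1993 + 8 weeks = Apr 23, 1993.
Both prerequisites met — Level-1 processing completes (Jun 12, 1993), the image is captured (Apr 23, 1993); the later is Jun 12, 1993.
The product is delivered to the customer: Jun 12, 1993 + 8 days = Jun 20, 1993.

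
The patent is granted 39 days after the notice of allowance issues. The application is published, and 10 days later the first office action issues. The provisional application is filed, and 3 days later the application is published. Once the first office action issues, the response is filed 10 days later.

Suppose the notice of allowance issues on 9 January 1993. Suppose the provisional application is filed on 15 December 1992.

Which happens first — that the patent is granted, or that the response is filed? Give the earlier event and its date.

The response is filed — 7 January 1993

The notice of allowance issues: Jan 9, 1993.
The patent is granted: Jan 9, 1993 + 39 days = Feb 17, 1993.
The provisional application is filed: Dec 15, 1992.
The application is published: Dec 15, 1992 + 3 days = Dec 18, 1992.
The first office action issues: Dec 18, 1992 + 10 days = Dec 28, 1992.
The response is filed: Dec 28, 1992 + 10 days = Jan 7, 1993.
Comparing: the patent is granted on Feb 17, 1993 vs the response is filed on Jan 7, 1993. Earlier: the response is filed.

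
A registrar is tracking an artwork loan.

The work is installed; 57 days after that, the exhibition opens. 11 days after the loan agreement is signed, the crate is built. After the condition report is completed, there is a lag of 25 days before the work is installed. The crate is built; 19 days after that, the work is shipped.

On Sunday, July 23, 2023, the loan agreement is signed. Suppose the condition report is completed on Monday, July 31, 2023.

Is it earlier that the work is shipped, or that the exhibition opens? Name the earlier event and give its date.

The loan agreement is signed: Jul 23, 2023.
The crate is built: Jul 23, 2023 + 11 days = Aug 3, 2023.
The work is shipped: Aug 3, 2023 + 19 days = Aug 22, 2023.
The condition report is completed: Jul 31, 2023.
The work is installed: Jul 31, 2023 + 25 days = Aug 25, 2023.
The exhibition opens: Aug 25, 2023 + 57 days = Oct 21, 2023.
Comparing: the work is shipped on Aug 22, 2023 vs the exhibition opens on Oct 21, 2023. Earlier: the work is shipped.

The work is shipped — Tuesday, August 22, 2023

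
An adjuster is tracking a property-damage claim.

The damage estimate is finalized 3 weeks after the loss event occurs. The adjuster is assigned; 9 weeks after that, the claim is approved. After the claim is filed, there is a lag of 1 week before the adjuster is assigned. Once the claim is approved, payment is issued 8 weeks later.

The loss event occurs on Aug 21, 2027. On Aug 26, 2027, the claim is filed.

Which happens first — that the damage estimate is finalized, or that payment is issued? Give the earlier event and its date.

The loss event occurs: Aug 21, 2027.
The damage estimate is finalized: Aug 21, 2027 + 3 weeks = Sep 11, 2027.
The claim is filed: Aug 26, 2027.
The adjuster is assigned: Aug 26, 2027 + 1 week = Sep 2, 2027.
The claim is approved: Sep 2, 2027 + 9 weeks = Nov 4, 2027.
Payment is issued: Nov 4, 2027 + 8 weeks = Dec 30, 2027.
Comparing: the damage estimate is finalized on Sep 11, 2027 vs payment is issued on Dec 30, 2027. Earlier: the damage estimate is finalized.

The damage estimate is finalized — Sep 11, 2027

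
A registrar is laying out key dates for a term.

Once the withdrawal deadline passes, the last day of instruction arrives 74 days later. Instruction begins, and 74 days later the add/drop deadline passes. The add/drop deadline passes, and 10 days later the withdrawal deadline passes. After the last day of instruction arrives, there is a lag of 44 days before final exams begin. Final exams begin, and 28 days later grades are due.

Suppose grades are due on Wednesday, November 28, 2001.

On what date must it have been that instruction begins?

Grades are due: Nov 28, 2001.
Final exams begin: Nov 28, 2001 − 28 days = Oct 31, 2001.
The last day of instruction arrives: Oct 31, 2001 − 44 days = Sep 17, 2001.
The withdrawal deadline passes: Sep 17, 2001 − 74 days = Jul 5, 2001.
The add/drop deadline passes: Jul 5, 2001 − 10 days = Jun 25, 2001.
Instruction begins: Jun 25, 2001 − 74 days = Apr 12, 2001.

Thursday, April 12, 2001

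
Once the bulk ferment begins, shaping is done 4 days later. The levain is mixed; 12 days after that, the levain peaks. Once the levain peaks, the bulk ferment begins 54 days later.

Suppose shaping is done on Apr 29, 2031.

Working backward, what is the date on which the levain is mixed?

Shaping is done: Apr 29, 2031.
The bulk ferment begins: Apr 29, 2031 − 4 days = Apr 25, 2031.
The levain peaks: Apr 25, 2031 − 54 days = Mar 2, 2031.
The levain is mixed: Mar 2, 2031 − 12 days = Feb 18, 2031.

Feb 18, 2031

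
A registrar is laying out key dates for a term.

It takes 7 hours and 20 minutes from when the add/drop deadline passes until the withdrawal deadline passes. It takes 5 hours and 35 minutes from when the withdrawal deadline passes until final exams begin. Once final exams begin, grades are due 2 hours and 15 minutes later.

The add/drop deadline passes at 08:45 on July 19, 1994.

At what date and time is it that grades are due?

23:55 on July 19, 1994

The add/drop deadline passes: 08:45 Jul 19, 1994.
The withdrawal deadline passes: 08:45 Jul 19, 1994 + 7h20m = 16:05 Jul 19, 1994.
Final exams begin: 16:05 Jul 19, 1994 + 5h35m = 21:40 Jul 19, 1994.
Grades are due: 21:40 Jul 19, 1994 + 2h15m = 23:55 Jul 19, 1994.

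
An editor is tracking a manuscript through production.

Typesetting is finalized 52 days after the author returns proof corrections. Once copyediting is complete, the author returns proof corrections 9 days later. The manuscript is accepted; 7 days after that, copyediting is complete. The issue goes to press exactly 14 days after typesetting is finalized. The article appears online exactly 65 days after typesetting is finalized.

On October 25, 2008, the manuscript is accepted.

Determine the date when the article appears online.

March 7, 2009

The manuscript is accepted: Oct 25, 2008.
Copyediting is complete: Oct 25, 2008 + 7 days = Nov 1, 2008.
The author returns proof corrections: Nov 1, 2008 + 9 days = Nov 10, 2008.
Typesetting is finalized: Nov 10, 2008 + 52 days = Jan 1, 2009.
The article appears online: Jan 1, 2009 + 65 days = Mar 7, 2009.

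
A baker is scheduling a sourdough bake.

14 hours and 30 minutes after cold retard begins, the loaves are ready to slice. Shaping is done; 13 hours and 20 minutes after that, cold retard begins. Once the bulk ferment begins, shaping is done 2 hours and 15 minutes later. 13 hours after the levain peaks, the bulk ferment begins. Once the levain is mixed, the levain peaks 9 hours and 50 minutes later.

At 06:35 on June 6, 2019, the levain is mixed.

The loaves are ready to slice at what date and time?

11:30 on June 8, 2019

The levain is mixed: 06:35 Jun 6, 2019.
The levain peaks: 06:35 Jun 6, 2019 + 9h50m = 16:25 Jun 6, 2019.
The bulk ferment begins: 16:25 Jun 6, 2019 + 13h = 05:25 Jun 7, 2019.
Shaping is done: 05:25 Jun 7, 2019 + 2h15m = 07:40 Jun 7, 2019.
Cold retard begins: 07:40 Jun 7, 2019 + 13h20m = 21:00 Jun 7, 2019.
The loaves are ready to slice: 21:00 Jun 7, 2019 + 14h30m = 11:30 Jun 8, 2019.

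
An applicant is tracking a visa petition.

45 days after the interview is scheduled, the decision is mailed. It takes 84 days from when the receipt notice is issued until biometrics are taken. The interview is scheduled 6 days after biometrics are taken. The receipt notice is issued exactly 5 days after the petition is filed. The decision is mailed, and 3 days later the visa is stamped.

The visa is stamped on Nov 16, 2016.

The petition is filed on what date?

The visa is stamped: Nov 16, 2016.
The decision is mailed: Nov 16, 2016 − 3 days = Nov 13, 2016.
The interview is scheduled: Nov 13, 2016 − 45 days = Sep 29, 2016.
Biometrics are taken: Sep 29, 2016 − 6 days = Sep 23, 2016.
The receipt notice is issued: Sep 23, 2016 − 84 days = Jul 1, 2016.
The petition is filed: Jul 1, 2016 − 5 days = Jun 26, 2016.

Jun 26, 2016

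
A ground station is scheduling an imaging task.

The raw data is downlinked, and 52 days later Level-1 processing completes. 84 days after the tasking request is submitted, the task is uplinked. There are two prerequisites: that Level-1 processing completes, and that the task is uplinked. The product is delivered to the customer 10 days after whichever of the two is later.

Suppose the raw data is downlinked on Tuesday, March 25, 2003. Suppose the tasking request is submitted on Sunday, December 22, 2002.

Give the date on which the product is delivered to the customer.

The raw data is downlinked: Mar 25, 2003.
Level-1 processing completes: Mar 25, 2003 + 52 days = May 16, 2003.
The tasking request is submitted: Dec 22, 2002.
The task is uplinked: Dec 22, 2002 + 84 days = Mar 16, 2003.
Both prerequisites met — Level-1 processing completes (May 16, 2003), the task is uplinked (Mar 16, 2003); the later is May 16, 2003.
The product is delivered to the customer: May 16, 2003 + 10 days = May 26, 2003.

Monday, May 26, 2003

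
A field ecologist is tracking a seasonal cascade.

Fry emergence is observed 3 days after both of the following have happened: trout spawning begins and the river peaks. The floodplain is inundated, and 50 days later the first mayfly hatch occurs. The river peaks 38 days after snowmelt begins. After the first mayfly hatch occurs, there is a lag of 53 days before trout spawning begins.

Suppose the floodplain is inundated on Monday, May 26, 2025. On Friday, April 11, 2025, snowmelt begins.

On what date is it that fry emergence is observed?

Tuesday, September 9, 2025

The floodplain is inundated: May 26, 2025.
The first mayfly hatch occurs: May 26, 2025 + 50 days = Jul 15, 2025.
Trout spawning begins: Jul 15, 2025 + 53 days = Sep 6, 2025.
Snowmelt begins: Apr 11, 2025.
The river peaks: Apr 11, 2025 + 38 days = May 19, 2025.
Both prerequisites met — trout spawning begins (Sep 6, 2025), the river peaks (May 19, 2025); the later is Sep 6, 2025.
Fry emergence is observed: Sep 6, 2025 + 3 days = Sep 9, 2025.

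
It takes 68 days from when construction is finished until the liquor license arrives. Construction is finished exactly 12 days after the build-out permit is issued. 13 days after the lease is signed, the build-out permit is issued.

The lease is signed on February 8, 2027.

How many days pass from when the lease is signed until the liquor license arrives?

Causal path: the lease is signed → the build-out permit is issued → construction is finished → the liquor license arrives.
Total delay along the path: 13 + 12 + 68 = 93 days.

93 days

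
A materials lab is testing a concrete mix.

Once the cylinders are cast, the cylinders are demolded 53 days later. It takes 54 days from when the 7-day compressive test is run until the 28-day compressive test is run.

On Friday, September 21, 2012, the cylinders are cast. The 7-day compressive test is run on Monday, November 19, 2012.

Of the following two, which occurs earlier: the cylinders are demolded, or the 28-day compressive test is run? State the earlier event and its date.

The cylinders are cast: Sep 21, 2012.
The cylinders are demolded: Sep 21, 2012 + 53 days = Nov 13, 2012.
The 7-day compressive test is run: Nov 19, 2012.
The 28-day compressive test is run: Nov 19, 2012 + 54 days = Jan 12, 2013.
Comparing: the cylinders are demolded on Nov 13, 2012 vs the 28-day compressive test is run on Jan 12, 2013. Earlier: the cylinders are demolded.

The cylinders are demolded — Tuesday, November 13, 2012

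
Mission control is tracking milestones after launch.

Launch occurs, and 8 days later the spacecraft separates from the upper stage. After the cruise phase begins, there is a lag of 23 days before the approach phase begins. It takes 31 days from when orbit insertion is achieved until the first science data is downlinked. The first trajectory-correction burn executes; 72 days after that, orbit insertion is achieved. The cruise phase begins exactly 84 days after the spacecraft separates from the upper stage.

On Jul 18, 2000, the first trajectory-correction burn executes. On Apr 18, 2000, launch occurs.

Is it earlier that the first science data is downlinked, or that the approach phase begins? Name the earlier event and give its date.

The first trajectory-correction burn executes: Jul 18, 2000.
Orbit insertion is achieved: Jul 18, 2000 + 72 days = Sep 28, 2000.
The first science data is downlinked: Sep 28, 2000 + 31 days = Oct 29, 2000.
Launch occurs: Apr 18, 2000.
The spacecraft separates from the upper stage: Apr 18, 2000 + 8 days = Apr 26, 2000.
The cruise phase begins: Apr 26, 2000 + 84 days = Jul 19, 2000.
The approach phase begins: Jul 19, 2000 + 23 days = Aug 11, 2000.
Comparing: the first science data is downlinked on Oct 29, 2000 vs the approach phase begins on Aug 11, 2000. Earlier: the approach phase begins.

The approach phase begins — Aug 11, 2000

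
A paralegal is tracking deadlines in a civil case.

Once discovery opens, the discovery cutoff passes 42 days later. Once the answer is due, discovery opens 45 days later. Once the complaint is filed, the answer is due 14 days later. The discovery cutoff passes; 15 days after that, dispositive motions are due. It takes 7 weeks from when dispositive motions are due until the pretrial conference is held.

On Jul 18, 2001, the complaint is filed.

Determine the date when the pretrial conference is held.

The complaint is filed: Jul 18, 2001.
The answer is due: Jul 18, 2001 + 14 days = Aug 1, 2001.
Discovery opens: Aug 1, 2001 + 45 days = Sep 15, 2001.
The discovery cutoff passes: Sep 15, 2001 + 42 days = Oct 27, 2001.
Dispositive motions are due: Oct 27, 2001 + 15 days = Nov 11, 2001.
The pretrial conference is held: Nov 11, 2001 + 7 weeks = Dec 30, 2001.

Dec 30, 2001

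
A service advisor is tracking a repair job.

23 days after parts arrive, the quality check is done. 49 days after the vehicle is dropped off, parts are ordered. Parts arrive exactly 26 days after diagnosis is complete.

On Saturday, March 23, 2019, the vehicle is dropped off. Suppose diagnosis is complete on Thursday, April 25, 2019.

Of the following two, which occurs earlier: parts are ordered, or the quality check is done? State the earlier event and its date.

Parts are ordered — Saturday, May 11, 2019

The vehicle is dropped off: Mar 23, 2019.
Parts are ordered: Mar 23, 2019 + 49 days = May 11, 2019.
Diagnosis is complete: Apr 25, 2019.
Parts arrive: Apr 25, 2019 + 26 days = May 21, 2019.
The quality check is done: May 21, 2019 + 23 days = Jun 13, 2019.
Comparing: parts are ordered on May 11, 2019 vs the quality check is done on Jun 13, 2019. Earlier: parts are ordered.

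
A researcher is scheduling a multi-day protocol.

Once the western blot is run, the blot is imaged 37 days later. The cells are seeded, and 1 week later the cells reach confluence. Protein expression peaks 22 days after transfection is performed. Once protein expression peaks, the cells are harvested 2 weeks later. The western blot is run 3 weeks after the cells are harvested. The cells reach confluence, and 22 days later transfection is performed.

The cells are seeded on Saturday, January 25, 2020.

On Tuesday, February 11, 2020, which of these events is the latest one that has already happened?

The cells are seeded: Jan 25, 2020.
The cells reach confluence: Jan 25, 2020 + 1 week = Feb 1, 2020.
Transfection is performed: Feb 1, 2020 + 22 days = Feb 23, 2020.
Protein expression peaks: Feb 23, 2020 + 22 days = Mar 16, 2020.
The cells are harvested: Mar 16, 2020 + 2 weeks = Mar 30, 2020.
The western blot is run: Mar 30, 2020 + 3 weeks = Apr 20, 2020.
The blot is imaged: Apr 20, 2020 + 37 days = May 27, 2020.
Feb 11, 2020 falls between when the cells reach confluence (Feb 1, 2020) and when transfection is performed (Feb 23, 2020).

The cells reach confluence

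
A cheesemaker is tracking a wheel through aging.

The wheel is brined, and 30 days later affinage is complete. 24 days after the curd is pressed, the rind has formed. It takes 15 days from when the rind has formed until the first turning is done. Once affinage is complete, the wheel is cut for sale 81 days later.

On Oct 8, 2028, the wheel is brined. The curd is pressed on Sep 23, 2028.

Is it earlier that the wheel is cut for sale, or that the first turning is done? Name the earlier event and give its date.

The wheel is brined: Oct 8, 2028.
Affinage is complete: Oct 8, 2028 + 30 days = Nov 7, 2028.
The wheel is cut for sale: Nov 7, 2028 + 81 days = Jan 27, 2029.
The curd is pressed: Sep 23, 2028.
The rind has formed: Sep 23, 2028 + 24 days = Oct 17, 2028.
The first turning is done: Oct 17, 2028 + 15 days = Nov 1, 2028.
Comparing: the wheel is cut for sale on Jan 27, 2029 vs the first turning is done on Nov 1, 2028. Earlier: the first turning is done.

The first turning is done — Nov 1, 2028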